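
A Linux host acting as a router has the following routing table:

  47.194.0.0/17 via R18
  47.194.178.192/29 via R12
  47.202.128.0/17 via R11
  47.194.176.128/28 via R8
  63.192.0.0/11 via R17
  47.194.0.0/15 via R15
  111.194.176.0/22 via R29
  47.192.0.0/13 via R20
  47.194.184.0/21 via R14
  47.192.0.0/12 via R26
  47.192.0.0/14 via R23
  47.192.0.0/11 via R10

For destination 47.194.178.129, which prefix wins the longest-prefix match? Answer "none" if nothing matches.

47.194.0.0/15

Entries matching 47.194.178.129:
  47.192.0.0/11 (47.192.0.0 - 47.223.255.255)
  47.192.0.0/12 (47.192.0.0 - 47.207.255.255)
  47.192.0.0/13 (47.192.0.0 - 47.199.255.255)
  47.192.0.0/14 (47.192.0.0 - 47.195.255.255)
  47.194.0.0/15 (47.194.0.0 - 47.195.255.255)
Most specific is 47.194.0.0/15.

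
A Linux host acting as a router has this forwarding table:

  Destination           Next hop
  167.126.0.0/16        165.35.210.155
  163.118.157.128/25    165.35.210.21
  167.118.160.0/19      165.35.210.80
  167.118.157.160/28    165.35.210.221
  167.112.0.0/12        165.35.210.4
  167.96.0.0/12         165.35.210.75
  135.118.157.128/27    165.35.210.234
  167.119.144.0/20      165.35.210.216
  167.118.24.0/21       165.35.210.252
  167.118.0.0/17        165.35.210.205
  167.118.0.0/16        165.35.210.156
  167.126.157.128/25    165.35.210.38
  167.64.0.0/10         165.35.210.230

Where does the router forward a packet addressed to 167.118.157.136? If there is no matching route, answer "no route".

Routes whose prefix contains 167.118.157.136:
  167.64.0.0/10 (167.64.0.0 - 167.127.255.255) -> 165.35.210.230
  167.112.0.0/12 (167.112.0.0 - 167.127.255.255) -> 165.35.210.4
  167.118.0.0/16 (167.118.0.0 - 167.118.255.255) -> 165.35.210.156
More-specific entries that do NOT match:
  167.118.157.160/28 (167.118.157.160 - 167.118.157.175) does not contain 167.118.157.136
  135.118.157.128/27 (135.118.157.128 - 135.118.157.159) does not contain 167.118.157.136
  163.118.157.128/25 (163.118.157.128 - 163.118.157.255) does not contain 167.118.157.136
  167.126.157.128/25 (167.126.157.128 - 167.126.157.255) does not contain 167.118.157.136
  167.118.24.0/21 (167.118.24.0 - 167.118.31.255) does not contain 167.118.157.136
  167.119.144.0/20 (167.119.144.0 - 167.119.159.255) does not contain 167.118.157.136
  167.118.160.0/19 (167.118.160.0 - 167.118.191.255) does not contain 167.118.157.136
  167.118.0.0/17 (167.118.0.0 - 167.118.127.255) does not contain 167.118.157.136
Longest matching prefix is /16 -> next hop 165.35.210.156.

165.35.210.156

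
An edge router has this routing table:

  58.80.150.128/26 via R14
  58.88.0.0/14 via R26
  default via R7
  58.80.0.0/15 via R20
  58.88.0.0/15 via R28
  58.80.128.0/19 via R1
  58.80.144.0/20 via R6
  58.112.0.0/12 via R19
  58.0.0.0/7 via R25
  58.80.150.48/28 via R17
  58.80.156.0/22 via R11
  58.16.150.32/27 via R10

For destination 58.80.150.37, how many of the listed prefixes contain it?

5

Prefixes containing 58.80.150.37:
  0.0.0.0/0 (default, matches everything)
  58.0.0.0/7 (58.0.0.0 - 59.255.255.255)
  58.80.0.0/15 (58.80.0.0 - 58.81.255.255)
  58.80.128.0/19 (58.80.128.0 - 58.80.159.255)
  58.80.144.0/20 (58.80.144.0 - 58.80.159.255)
Total matching entries: 5.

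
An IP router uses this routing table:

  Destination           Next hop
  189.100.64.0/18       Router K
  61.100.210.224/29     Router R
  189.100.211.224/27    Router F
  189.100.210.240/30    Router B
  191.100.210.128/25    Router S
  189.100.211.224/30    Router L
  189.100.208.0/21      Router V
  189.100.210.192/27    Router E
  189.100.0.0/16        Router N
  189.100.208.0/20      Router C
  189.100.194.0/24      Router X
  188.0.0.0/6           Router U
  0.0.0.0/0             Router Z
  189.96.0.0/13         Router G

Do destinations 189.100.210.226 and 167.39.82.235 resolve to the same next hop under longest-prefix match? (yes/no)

no

189.100.210.226: longest match 189.100.208.0/21 -> Router V
167.39.82.235: longest match 0.0.0.0/0 -> Router Z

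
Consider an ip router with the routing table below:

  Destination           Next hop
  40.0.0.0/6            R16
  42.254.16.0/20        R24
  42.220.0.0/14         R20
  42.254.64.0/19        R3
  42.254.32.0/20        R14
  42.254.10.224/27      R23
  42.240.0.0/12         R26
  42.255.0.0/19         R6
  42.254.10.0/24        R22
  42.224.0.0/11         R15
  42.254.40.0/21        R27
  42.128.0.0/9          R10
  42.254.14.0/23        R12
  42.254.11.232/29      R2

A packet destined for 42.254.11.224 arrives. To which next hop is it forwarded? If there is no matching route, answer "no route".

R26

Routes whose prefix contains 42.254.11.224:
  40.0.0.0/6 (40.0.0.0 - 43.255.255.255) -> R16
  42.128.0.0/9 (42.128.0.0 - 42.255.255.255) -> R10
  42.224.0.0/11 (42.224.0.0 - 42.255.255.255) -> R15
  42.240.0.0/12 (42.240.0.0 - 42.255.255.255) -> R26
More-specific entries that do NOT match:
  42.254.11.232/29 (42.254.11.232 - 42.254.11.239) does not contain 42.254.11.224
  42.254.10.224/27 (42.254.10.224 - 42.254.10.255) does not contain 42.254.11.224
  42.254.10.0/24 (42.254.10.0 - 42.254.10.255) does not contain 42.254.11.224
  42.254.14.0/23 (42.254.14.0 - 42.254.15.255) does not contain 42.254.11.224
  42.254.40.0/21 (42.254.40.0 - 42.254.47.255) does not contain 42.254.11.224
  42.254.16.0/20 (42.254.16.0 - 42.254.31.255) does not contain 42.254.11.224
  42.254.32.0/20 (42.254.32.0 - 42.254.47.255) does not contain 42.254.11.224
  42.254.64.0/19 (42.254.64.0 - 42.254.95.255) does not contain 42.254.11.224
  42.255.0.0/19 (42.255.0.0 - 42.255.31.255) does not contain 42.254.11.224
  42.220.0.0/14 (42.220.0.0 - 42.223.255.255) does not contain 42.254.11.224
Longest matching prefix is /12 -> next hop R26.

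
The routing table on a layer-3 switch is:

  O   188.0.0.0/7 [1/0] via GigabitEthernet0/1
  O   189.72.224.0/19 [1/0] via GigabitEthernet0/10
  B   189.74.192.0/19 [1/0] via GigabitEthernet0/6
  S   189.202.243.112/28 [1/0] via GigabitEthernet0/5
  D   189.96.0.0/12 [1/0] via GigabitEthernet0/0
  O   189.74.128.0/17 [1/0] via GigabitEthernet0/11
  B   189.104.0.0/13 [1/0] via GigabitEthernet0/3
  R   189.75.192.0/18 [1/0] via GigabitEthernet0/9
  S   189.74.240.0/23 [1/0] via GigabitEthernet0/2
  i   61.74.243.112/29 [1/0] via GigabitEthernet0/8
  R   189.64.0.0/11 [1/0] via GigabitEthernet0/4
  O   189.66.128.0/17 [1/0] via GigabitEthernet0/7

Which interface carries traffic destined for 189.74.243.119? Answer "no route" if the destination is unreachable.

Routes whose prefix contains 189.74.243.119:
  188.0.0.0/7 (188.0.0.0 - 189.255.255.255) -> GigabitEthernet0/1
  189.64.0.0/11 (189.64.0.0 - 189.95.255.255) -> GigabitEthernet0/4
  189.74.128.0/17 (189.74.128.0 - 189.74.255.255) -> GigabitEthernet0/11
More-specific entries that do NOT match:
  61.74.243.112/29 (61.74.243.112 - 61.74.243.119) does not contain 189.74.243.119
  189.202.243.112/28 (189.202.243.112 - 189.202.243.127) does not contain 189.74.243.119
  189.74.240.0/23 (189.74.240.0 - 189.74.241.255) does not contain 189.74.243.119
  189.72.224.0/19 (189.72.224.0 - 189.72.255.255) does not contain 189.74.243.119
  189.74.192.0/19 (189.74.192.0 - 189.74.223.255) does not contain 189.74.243.119
  189.75.192.0/18 (189.75.192.0 - 189.75.255.255) does not contain 189.74.243.119
Longest matching prefix is /17 -> interface GigabitEthernet0/11.

GigabitEthernet0/11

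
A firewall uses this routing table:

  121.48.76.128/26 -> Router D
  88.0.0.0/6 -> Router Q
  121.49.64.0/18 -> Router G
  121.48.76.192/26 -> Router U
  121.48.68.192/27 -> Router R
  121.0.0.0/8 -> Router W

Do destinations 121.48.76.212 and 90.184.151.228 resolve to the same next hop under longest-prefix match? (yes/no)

121.48.76.212: longest match 121.48.76.192/26 -> Router U
90.184.151.228: longest match 88.0.0.0/6 -> Router Q

no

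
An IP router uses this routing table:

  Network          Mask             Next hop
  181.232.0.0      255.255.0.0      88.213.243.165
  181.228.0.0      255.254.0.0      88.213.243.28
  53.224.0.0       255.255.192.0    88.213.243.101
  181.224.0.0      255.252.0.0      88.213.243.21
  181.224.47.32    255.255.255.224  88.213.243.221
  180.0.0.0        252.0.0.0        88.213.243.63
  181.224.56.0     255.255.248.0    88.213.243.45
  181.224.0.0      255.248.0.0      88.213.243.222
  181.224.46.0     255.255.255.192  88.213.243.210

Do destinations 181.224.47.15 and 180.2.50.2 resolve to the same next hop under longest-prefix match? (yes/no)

181.224.47.15: longest match 181.224.0.0/14 -> 88.213.243.21
180.2.50.2: longest match 180.0.0.0/6 -> 88.213.243.63

no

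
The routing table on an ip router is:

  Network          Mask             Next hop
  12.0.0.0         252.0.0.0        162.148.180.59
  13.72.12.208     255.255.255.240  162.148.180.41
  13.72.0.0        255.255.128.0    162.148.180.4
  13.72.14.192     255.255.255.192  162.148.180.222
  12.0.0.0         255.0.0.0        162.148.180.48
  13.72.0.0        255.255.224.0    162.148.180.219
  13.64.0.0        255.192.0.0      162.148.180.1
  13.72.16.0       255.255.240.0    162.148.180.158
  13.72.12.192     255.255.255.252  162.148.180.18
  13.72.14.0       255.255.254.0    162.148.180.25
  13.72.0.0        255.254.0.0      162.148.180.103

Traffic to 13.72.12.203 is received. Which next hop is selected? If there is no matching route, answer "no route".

Routes whose prefix contains 13.72.12.203:
  12.0.0.0/6 (12.0.0.0 - 15.255.255.255) -> 162.148.180.59
  13.64.0.0/10 (13.64.0.0 - 13.127.255.255) -> 162.148.180.1
  13.72.0.0/15 (13.72.0.0 - 13.73.255.255) -> 162.148.180.103
  13.72.0.0/17 (13.72.0.0 - 13.72.127.255) -> 162.148.180.4
  13.72.0.0/19 (13.72.0.0 - 13.72.31.255) -> 162.148.180.219
More-specific entries that do NOT match:
  13.72.12.192/30 (13.72.12.192 - 13.72.12.195) does not contain 13.72.12.203
  13.72.12.208/28 (13.72.12.208 - 13.72.12.223) does not contain 13.72.12.203
  13.72.14.192/26 (13.72.14.192 - 13.72.14.255) does not contain 13.72.12.203
  13.72.14.0/23 (13.72.14.0 - 13.72.15.255) does not contain 13.72.12.203
  13.72.16.0/20 (13.72.16.0 - 13.72.31.255) does not contain 13.72.12.203
Longest matching prefix is /19 -> next hop 162.148.180.219.

162.148.180.219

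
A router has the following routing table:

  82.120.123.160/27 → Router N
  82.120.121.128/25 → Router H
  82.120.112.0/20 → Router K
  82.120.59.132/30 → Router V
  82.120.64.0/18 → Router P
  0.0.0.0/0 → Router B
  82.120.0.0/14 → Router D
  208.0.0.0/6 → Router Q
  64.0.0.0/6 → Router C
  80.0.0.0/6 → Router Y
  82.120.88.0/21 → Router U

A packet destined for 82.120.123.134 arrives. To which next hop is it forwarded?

Router K

Routes whose prefix contains 82.120.123.134:
  0.0.0.0/0 (default, matches everything) -> Router B
  80.0.0.0/6 (80.0.0.0 - 83.255.255.255) -> Router Y
  82.120.0.0/14 (82.120.0.0 - 82.123.255.255) -> Router D
  82.120.64.0/18 (82.120.64.0 - 82.120.127.255) -> Router P
  82.120.112.0/20 (82.120.112.0 - 82.120.127.255) -> Router K
More-specific entries that do NOT match:
  82.120.59.132/30 (82.120.59.132 - 82.120.59.135) does not contain 82.120.123.134
  82.120.123.160/27 (82.120.123.160 - 82.120.123.191) does not contain 82.120.123.134
  82.120.121.128/25 (82.120.121.128 - 82.120.121.255) does not contain 82.120.123.134
  82.120.88.0/21 (82.120.88.0 - 82.120.95.255) does not contain 82.120.123.134
Longest matching prefix is /20 -> next hop Router K.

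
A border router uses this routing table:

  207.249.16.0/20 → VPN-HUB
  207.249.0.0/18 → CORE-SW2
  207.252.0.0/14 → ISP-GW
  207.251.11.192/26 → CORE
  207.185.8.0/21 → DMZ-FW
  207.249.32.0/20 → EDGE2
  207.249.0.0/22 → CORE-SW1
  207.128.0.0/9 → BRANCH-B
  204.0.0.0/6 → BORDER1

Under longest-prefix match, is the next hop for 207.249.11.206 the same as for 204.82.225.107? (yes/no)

no

207.249.11.206: longest match 207.249.0.0/18 -> CORE-SW2
204.82.225.107: longest match 204.0.0.0/6 -> BORDER1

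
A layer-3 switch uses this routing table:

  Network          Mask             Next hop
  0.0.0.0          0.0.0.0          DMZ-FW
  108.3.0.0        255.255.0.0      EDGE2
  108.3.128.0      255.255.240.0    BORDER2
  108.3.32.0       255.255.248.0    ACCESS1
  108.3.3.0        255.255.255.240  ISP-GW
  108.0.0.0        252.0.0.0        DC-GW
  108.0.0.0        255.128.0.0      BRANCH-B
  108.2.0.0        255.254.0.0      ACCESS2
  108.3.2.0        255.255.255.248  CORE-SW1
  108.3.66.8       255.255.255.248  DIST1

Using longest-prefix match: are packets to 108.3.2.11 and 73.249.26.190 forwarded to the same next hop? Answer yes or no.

108.3.2.11: longest match 108.3.0.0/16 -> EDGE2
73.249.26.190: longest match 0.0.0.0/0 -> DMZ-FW

no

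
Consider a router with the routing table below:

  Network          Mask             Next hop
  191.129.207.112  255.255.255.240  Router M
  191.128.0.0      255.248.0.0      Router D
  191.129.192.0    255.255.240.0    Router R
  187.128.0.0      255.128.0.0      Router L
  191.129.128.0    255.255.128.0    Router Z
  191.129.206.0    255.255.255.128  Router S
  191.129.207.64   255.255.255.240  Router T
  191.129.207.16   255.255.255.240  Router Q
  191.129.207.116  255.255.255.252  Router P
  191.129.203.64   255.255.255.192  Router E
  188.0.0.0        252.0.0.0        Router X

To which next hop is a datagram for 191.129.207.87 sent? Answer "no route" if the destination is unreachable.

Router R

Routes whose prefix contains 191.129.207.87:
  188.0.0.0/6 (188.0.0.0 - 191.255.255.255) -> Router X
  191.128.0.0/13 (191.128.0.0 - 191.135.255.255) -> Router D
  191.129.128.0/17 (191.129.128.0 - 191.129.255.255) -> Router Z
  191.129.192.0/20 (191.129.192.0 - 191.129.207.255) -> Router R
More-specific entries that do NOT match:
  191.129.207.116/30 (191.129.207.116 - 191.129.207.119) does not contain 191.129.207.87
  191.129.207.112/28 (191.129.207.112 - 191.129.207.127) does not contain 191.129.207.87
  191.129.207.64/28 (191.129.207.64 - 191.129.207.79) does not contain 191.129.207.87
  191.129.207.16/28 (191.129.207.16 - 191.129.207.31) does not contain 191.129.207.87
  191.129.203.64/26 (191.129.203.64 - 191.129.203.127) does not contain 191.129.207.87
  191.129.206.0/25 (191.129.206.0 - 191.129.206.127) does not contain 191.129.207.87
Longest matching prefix is /20 -> next hop Router R.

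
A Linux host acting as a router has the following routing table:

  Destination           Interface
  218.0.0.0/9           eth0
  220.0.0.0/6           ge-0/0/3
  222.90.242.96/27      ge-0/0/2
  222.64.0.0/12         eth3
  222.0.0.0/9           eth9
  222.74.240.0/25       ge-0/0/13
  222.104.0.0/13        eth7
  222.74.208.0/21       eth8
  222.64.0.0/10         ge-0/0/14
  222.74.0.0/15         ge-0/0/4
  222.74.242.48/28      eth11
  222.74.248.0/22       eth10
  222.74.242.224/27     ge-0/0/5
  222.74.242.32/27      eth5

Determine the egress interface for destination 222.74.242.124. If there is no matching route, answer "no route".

Routes whose prefix contains 222.74.242.124:
  220.0.0.0/6 (220.0.0.0 - 223.255.255.255) -> ge-0/0/3
  222.0.0.0/9 (222.0.0.0 - 222.127.255.255) -> eth9
  222.64.0.0/10 (222.64.0.0 - 222.127.255.255) -> ge-0/0/14
  222.64.0.0/12 (222.64.0.0 - 222.79.255.255) -> eth3
  222.74.0.0/15 (222.74.0.0 - 222.75.255.255) -> ge-0/0/4
More-specific entries that do NOT match:
  222.74.242.48/28 (222.74.242.48 - 222.74.242.63) does not contain 222.74.242.124
  222.90.242.96/27 (222.90.242.96 - 222.90.242.127) does not contain 222.74.242.124
  222.74.242.224/27 (222.74.242.224 - 222.74.242.255) does not contain 222.74.242.124
  222.74.242.32/27 (222.74.242.32 - 222.74.242.63) does not contain 222.74.242.124
  222.74.240.0/25 (222.74.240.0 - 222.74.240.127) does not contain 222.74.242.124
  222.74.248.0/22 (222.74.248.0 - 222.74.251.255) does not contain 222.74.242.124
  222.74.208.0/21 (222.74.208.0 - 222.74.215.255) does not contain 222.74.242.124
Longest matching prefix is /15 -> interface ge-0/0/4.

ge-0/0/4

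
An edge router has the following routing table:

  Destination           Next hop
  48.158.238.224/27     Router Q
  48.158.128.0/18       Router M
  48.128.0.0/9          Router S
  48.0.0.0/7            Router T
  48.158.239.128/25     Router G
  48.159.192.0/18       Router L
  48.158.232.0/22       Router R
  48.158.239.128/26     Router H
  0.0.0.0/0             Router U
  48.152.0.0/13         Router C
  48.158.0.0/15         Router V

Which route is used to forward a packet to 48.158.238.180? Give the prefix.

Entries matching 48.158.238.180:
  0.0.0.0/0 (default, matches everything)
  48.0.0.0/7 (48.0.0.0 - 49.255.255.255)
  48.128.0.0/9 (48.128.0.0 - 48.255.255.255)
  48.152.0.0/13 (48.152.0.0 - 48.159.255.255)
  48.158.0.0/15 (48.158.0.0 - 48.159.255.255)
Most specific is 48.158.0.0/15.

48.158.0.0/15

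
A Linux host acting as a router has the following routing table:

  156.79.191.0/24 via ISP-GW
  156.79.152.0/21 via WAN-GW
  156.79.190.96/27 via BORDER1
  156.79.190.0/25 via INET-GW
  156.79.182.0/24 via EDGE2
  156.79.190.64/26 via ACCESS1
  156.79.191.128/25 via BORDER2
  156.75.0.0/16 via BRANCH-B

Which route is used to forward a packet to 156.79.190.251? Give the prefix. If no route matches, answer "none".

none

156.79.190.251 is outside every listed prefix and there is no default route.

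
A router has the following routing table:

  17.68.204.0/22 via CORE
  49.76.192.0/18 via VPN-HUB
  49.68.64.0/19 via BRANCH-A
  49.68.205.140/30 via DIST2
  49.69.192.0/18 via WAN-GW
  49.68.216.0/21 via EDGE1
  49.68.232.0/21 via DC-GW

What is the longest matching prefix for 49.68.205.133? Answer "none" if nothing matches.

none

49.68.205.133 is outside every listed prefix and there is no default route.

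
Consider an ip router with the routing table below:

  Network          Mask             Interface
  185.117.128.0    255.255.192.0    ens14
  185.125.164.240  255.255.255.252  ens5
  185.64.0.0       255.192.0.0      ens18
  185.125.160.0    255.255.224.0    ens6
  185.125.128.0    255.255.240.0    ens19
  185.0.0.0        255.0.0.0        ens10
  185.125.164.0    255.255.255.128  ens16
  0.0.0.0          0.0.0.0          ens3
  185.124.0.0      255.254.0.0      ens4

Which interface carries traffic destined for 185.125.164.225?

Routes whose prefix contains 185.125.164.225:
  0.0.0.0/0 (default, matches everything) -> ens3
  185.0.0.0/8 (185.0.0.0 - 185.255.255.255) -> ens10
  185.64.0.0/10 (185.64.0.0 - 185.127.255.255) -> ens18
  185.124.0.0/15 (185.124.0.0 - 185.125.255.255) -> ens4
  185.125.160.0/19 (185.125.160.0 - 185.125.191.255) -> ens6
More-specific entries that do NOT match:
  185.125.164.240/30 (185.125.164.240 - 185.125.164.243) does not contain 185.125.164.225
  185.125.164.0/25 (185.125.164.0 - 185.125.164.127) does not contain 185.125.164.225
  185.125.128.0/20 (185.125.128.0 - 185.125.143.255) does not contain 185.125.164.225
Longest matching prefix is /19 -> interface ens6.

ens6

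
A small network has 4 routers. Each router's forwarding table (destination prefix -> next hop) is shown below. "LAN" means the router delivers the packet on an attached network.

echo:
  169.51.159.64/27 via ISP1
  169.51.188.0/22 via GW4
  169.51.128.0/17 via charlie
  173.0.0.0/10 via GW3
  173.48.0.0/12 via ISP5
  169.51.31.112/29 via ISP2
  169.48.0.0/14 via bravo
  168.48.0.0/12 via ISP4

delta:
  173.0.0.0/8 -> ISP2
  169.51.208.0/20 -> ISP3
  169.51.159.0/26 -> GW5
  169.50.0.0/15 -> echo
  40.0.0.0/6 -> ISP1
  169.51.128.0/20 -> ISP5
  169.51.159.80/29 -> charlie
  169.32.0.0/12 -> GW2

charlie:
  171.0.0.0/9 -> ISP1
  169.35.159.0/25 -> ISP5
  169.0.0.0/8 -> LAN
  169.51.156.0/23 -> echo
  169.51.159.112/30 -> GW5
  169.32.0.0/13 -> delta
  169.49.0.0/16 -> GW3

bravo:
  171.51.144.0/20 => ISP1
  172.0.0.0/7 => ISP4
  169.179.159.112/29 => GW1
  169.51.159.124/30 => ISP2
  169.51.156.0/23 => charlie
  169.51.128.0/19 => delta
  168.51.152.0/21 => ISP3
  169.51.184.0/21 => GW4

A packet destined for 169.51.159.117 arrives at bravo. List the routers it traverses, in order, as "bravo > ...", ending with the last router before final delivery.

bravo > delta > echo > charlie

At bravo: longest match for 169.51.159.117 is 169.51.128.0/19 -> delta
At delta: longest match for 169.51.159.117 is 169.50.0.0/15 -> echo
At echo: longest match for 169.51.159.117 is 169.51.128.0/17 -> charlie
At charlie: longest match for 169.51.159.117 is 169.0.0.0/8 -> LAN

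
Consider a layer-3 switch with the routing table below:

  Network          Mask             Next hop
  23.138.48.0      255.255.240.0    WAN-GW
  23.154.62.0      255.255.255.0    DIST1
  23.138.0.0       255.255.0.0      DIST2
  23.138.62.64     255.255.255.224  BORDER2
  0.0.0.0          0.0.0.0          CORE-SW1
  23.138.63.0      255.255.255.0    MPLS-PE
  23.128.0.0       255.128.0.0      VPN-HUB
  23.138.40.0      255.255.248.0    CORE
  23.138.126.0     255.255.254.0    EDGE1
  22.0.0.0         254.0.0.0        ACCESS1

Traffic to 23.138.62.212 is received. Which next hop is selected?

WAN-GW

Routes whose prefix contains 23.138.62.212:
  0.0.0.0/0 (default, matches everything) -> CORE-SW1
  22.0.0.0/7 (22.0.0.0 - 23.255.255.255) -> ACCESS1
  23.128.0.0/9 (23.128.0.0 - 23.255.255.255) -> VPN-HUB
  23.138.0.0/16 (23.138.0.0 - 23.138.255.255) -> DIST2
  23.138.48.0/20 (23.138.48.0 - 23.138.63.255) -> WAN-GW
More-specific entries that do NOT match:
  23.138.62.64/27 (23.138.62.64 - 23.138.62.95) does not contain 23.138.62.212
  23.154.62.0/24 (23.154.62.0 - 23.154.62.255) does not contain 23.138.62.212
  23.138.63.0/24 (23.138.63.0 - 23.138.63.255) does not contain 23.138.62.212
  23.138.126.0/23 (23.138.126.0 - 23.138.127.255) does not contain 23.138.62.212
  23.138.40.0/21 (23.138.40.0 - 23.138.47.255) does not contain 23.138.62.212
Longest matching prefix is /20 -> next hop WAN-GW.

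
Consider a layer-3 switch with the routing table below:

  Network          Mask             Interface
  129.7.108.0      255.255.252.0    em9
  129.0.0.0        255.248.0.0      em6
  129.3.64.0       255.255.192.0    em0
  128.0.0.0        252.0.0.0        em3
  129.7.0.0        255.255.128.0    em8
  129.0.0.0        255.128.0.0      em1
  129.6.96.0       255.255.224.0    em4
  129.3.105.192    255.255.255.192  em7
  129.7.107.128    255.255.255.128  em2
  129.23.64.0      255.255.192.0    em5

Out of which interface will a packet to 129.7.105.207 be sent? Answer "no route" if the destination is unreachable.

Routes whose prefix contains 129.7.105.207:
  128.0.0.0/6 (128.0.0.0 - 131.255.255.255) -> em3
  129.0.0.0/9 (129.0.0.0 - 129.127.255.255) -> em1
  129.0.0.0/13 (129.0.0.0 - 129.7.255.255) -> em6
  129.7.0.0/17 (129.7.0.0 - 129.7.127.255) -> em8
More-specific entries that do NOT match:
  129.3.105.192/26 (129.3.105.192 - 129.3.105.255) does not contain 129.7.105.207
  129.7.107.128/25 (129.7.107.128 - 129.7.107.255) does not contain 129.7.105.207
  129.7.108.0/22 (129.7.108.0 - 129.7.111.255) does not contain 129.7.105.207
  129.6.96.0/19 (129.6.96.0 - 129.6.127.255) does not contain 129.7.105.207
  129.3.64.0/18 (129.3.64.0 - 129.3.127.255) does not contain 129.7.105.207
  129.23.64.0/18 (129.23.64.0 - 129.23.127.255) does not contain 129.7.105.207
Longest matching prefix is /17 -> interface em8.

em8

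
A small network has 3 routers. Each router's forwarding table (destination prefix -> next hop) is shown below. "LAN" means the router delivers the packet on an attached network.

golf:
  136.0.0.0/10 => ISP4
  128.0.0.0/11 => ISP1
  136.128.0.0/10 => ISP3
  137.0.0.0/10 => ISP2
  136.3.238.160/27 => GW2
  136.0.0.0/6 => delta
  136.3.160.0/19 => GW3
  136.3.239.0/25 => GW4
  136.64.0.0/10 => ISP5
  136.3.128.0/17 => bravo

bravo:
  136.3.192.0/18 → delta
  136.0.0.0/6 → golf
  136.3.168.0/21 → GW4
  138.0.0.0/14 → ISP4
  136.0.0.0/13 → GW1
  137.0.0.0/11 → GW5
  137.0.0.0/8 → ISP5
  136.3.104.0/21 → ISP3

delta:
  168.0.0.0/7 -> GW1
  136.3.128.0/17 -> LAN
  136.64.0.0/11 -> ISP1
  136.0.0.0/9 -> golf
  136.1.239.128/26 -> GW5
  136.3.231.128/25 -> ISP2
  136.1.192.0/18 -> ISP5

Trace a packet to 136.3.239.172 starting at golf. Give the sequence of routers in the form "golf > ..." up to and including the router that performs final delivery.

At golf: longest match for 136.3.239.172 is 136.3.128.0/17 -> bravo
At bravo: longest match for 136.3.239.172 is 136.3.192.0/18 -> delta
At delta: longest match for 136.3.239.172 is 136.3.128.0/17 -> LAN

golf > bravo > delta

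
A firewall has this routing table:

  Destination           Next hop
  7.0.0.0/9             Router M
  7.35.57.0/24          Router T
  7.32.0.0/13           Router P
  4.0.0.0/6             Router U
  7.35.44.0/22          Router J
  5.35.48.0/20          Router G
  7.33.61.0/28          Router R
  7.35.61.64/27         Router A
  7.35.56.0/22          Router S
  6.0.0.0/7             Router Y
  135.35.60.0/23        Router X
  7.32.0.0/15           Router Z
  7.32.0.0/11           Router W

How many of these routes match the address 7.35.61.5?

5

Prefixes containing 7.35.61.5:
  4.0.0.0/6 (4.0.0.0 - 7.255.255.255)
  6.0.0.0/7 (6.0.0.0 - 7.255.255.255)
  7.0.0.0/9 (7.0.0.0 - 7.127.255.255)
  7.32.0.0/11 (7.32.0.0 - 7.63.255.255)
  7.32.0.0/13 (7.32.0.0 - 7.39.255.255)
Total matching entries: 5.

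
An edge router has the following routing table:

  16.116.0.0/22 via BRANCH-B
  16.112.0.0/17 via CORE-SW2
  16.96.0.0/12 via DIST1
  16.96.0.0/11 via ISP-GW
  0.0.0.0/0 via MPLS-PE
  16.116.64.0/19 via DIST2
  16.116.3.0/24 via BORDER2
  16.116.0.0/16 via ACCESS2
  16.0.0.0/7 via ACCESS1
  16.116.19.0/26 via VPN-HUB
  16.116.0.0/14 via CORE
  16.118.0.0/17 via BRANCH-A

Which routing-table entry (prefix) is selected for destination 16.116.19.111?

Entries matching 16.116.19.111:
  0.0.0.0/0 (default, matches everything)
  16.0.0.0/7 (16.0.0.0 - 17.255.255.255)
  16.96.0.0/11 (16.96.0.0 - 16.127.255.255)
  16.116.0.0/14 (16.116.0.0 - 16.119.255.255)
  16.116.0.0/16 (16.116.0.0 - 16.116.255.255)
Most specific is 16.116.0.0/16.

16.116.0.0/16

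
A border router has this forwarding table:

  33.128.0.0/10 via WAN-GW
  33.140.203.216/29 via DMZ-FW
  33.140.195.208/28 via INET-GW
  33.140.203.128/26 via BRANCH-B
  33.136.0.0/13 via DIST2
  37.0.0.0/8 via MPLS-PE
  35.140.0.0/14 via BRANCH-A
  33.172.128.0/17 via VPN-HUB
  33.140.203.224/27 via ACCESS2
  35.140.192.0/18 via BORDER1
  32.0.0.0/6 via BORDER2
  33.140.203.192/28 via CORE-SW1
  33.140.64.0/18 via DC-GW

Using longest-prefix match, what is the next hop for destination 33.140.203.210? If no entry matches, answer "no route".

DIST2

Routes whose prefix contains 33.140.203.210:
  32.0.0.0/6 (32.0.0.0 - 35.255.255.255) -> BORDER2
  33.128.0.0/10 (33.128.0.0 - 33.191.255.255) -> WAN-GW
  33.136.0.0/13 (33.136.0.0 - 33.143.255.255) -> DIST2
More-specific entries that do NOT match:
  33.140.203.216/29 (33.140.203.216 - 33.140.203.223) does not contain 33.140.203.210
  33.140.195.208/28 (33.140.195.208 - 33.140.195.223) does not contain 33.140.203.210
  33.140.203.192/28 (33.140.203.192 - 33.140.203.207) does not contain 33.140.203.210
  33.140.203.224/27 (33.140.203.224 - 33.140.203.255) does not contain 33.140.203.210
  33.140.203.128/26 (33.140.203.128 - 33.140.203.191) does not contain 33.140.203.210
  35.140.192.0/18 (35.140.192.0 - 35.140.255.255) does not contain 33.140.203.210
  33.140.64.0/18 (33.140.64.0 - 33.140.127.255) does not contain 33.140.203.210
  33.172.128.0/17 (33.172.128.0 - 33.172.255.255) does not contain 33.140.203.210
  35.140.0.0/14 (35.140.0.0 - 35.143.255.255) does not contain 33.140.203.210
Longest matching prefix is /13 -> next hop DIST2.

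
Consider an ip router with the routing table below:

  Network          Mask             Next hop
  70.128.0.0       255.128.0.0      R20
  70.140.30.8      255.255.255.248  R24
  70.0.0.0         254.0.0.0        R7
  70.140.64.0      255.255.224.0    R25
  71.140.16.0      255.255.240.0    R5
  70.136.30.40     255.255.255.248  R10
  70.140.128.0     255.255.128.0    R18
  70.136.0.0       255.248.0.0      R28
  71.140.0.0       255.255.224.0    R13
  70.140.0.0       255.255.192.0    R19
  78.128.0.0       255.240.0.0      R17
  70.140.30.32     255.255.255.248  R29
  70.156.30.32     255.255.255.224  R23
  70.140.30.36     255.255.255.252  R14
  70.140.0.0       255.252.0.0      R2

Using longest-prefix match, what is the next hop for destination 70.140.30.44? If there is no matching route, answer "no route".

Routes whose prefix contains 70.140.30.44:
  70.0.0.0/7 (70.0.0.0 - 71.255.255.255) -> R7
  70.128.0.0/9 (70.128.0.0 - 70.255.255.255) -> R20
  70.136.0.0/13 (70.136.0.0 - 70.143.255.255) -> R28
  70.140.0.0/14 (70.140.0.0 - 70.143.255.255) -> R2
  70.140.0.0/18 (70.140.0.0 - 70.140.63.255) -> R19
More-specific entries that do NOT match:
  70.140.30.36/30 (70.140.30.36 - 70.140.30.39) does not contain 70.140.30.44
  70.140.30.8/29 (70.140.30.8 - 70.140.30.15) does not contain 70.140.30.44
  70.136.30.40/29 (70.136.30.40 - 70.136.30.47) does not contain 70.140.30.44
  70.140.30.32/29 (70.140.30.32 - 70.140.30.39) does not contain 70.140.30.44
  70.156.30.32/27 (70.156.30.32 - 70.156.30.63) does not contain 70.140.30.44
  71.140.16.0/20 (71.140.16.0 - 71.140.31.255) does not contain 70.140.30.44
  70.140.64.0/19 (70.140.64.0 - 70.140.95.255) does not contain 70.140.30.44
  71.140.0.0/19 (71.140.0.0 - 71.140.31.255) does not contain 70.140.30.44
Longest matching prefix is /18 -> next hop R19.

R19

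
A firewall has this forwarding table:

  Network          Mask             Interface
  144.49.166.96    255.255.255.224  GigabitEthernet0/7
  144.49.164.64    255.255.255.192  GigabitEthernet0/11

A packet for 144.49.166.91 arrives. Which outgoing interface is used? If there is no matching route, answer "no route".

no route

No entry's prefix contains 144.49.166.91; there is no default route.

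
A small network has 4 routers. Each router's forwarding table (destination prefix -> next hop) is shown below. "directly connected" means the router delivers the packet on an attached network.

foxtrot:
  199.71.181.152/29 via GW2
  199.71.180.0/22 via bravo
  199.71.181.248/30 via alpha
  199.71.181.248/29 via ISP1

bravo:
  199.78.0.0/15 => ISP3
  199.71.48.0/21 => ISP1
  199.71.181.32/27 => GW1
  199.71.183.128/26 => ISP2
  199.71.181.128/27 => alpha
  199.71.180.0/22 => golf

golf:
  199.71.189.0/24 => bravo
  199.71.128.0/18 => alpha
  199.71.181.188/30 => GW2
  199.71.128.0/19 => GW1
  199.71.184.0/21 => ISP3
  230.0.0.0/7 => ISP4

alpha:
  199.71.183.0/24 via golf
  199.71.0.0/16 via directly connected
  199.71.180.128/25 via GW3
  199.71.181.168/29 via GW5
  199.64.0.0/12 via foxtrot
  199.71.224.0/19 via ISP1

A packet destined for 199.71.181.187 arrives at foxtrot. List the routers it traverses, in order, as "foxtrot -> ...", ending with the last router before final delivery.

foxtrot -> bravo -> golf -> alpha

At foxtrot: longest match for 199.71.181.187 is 199.71.180.0/22 -> bravo
At bravo: longest match for 199.71.181.187 is 199.71.180.0/22 -> golf
At golf: longest match for 199.71.181.187 is 199.71.128.0/18 -> alpha
At alpha: longest match for 199.71.181.187 is 199.71.0.0/16 -> directly connected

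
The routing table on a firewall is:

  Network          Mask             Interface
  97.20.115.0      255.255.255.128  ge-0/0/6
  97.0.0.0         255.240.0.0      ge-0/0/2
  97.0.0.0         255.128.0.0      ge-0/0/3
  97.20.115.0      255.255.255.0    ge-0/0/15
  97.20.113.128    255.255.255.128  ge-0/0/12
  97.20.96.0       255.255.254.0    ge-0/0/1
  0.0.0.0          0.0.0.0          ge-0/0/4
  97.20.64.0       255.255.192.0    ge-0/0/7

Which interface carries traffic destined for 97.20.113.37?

Routes whose prefix contains 97.20.113.37:
  0.0.0.0/0 (default, matches everything) -> ge-0/0/4
  97.0.0.0/9 (97.0.0.0 - 97.127.255.255) -> ge-0/0/3
  97.20.64.0/18 (97.20.64.0 - 97.20.127.255) -> ge-0/0/7
More-specific entries that do NOT match:
  97.20.115.0/25 (97.20.115.0 - 97.20.115.127) does not contain 97.20.113.37
  97.20.113.128/25 (97.20.113.128 - 97.20.113.255) does not contain 97.20.113.37
  97.20.115.0/24 (97.20.115.0 - 97.20.115.255) does not contain 97.20.113.37
  97.20.96.0/23 (97.20.96.0 - 97.20.97.255) does not contain 97.20.113.37
Longest matching prefix is /18 -> interface ge-0/0/7.

ge-0/0/7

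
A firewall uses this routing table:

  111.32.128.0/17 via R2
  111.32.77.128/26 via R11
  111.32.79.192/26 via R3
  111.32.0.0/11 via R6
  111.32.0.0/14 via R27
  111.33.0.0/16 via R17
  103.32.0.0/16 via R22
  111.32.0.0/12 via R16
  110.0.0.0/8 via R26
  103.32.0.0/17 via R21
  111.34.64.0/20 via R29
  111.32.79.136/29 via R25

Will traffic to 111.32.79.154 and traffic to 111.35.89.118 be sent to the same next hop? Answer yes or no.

111.32.79.154: longest match 111.32.0.0/14 -> R27
111.35.89.118: longest match 111.32.0.0/14 -> R27

yes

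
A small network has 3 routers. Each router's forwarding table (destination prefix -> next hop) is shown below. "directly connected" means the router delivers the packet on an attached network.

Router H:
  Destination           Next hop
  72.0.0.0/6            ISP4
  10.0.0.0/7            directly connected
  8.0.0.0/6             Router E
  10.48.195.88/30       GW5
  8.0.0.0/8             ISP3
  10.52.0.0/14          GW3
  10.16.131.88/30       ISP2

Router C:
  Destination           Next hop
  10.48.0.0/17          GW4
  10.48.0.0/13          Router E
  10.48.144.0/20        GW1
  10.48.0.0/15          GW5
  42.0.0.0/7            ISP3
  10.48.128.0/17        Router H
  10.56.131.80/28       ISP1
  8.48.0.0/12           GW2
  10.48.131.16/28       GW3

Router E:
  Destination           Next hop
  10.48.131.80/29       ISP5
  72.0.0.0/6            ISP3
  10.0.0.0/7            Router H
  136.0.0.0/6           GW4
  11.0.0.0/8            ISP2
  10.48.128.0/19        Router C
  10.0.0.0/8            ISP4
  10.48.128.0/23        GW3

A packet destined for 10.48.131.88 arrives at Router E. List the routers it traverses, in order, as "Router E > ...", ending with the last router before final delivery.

At Router E: longest match for 10.48.131.88 is 10.48.128.0/19 -> Router C
At Router C: longest match for 10.48.131.88 is 10.48.128.0/17 -> Router H
At Router H: longest match for 10.48.131.88 is 10.0.0.0/7 -> directly connected

Router E > Router C > Router H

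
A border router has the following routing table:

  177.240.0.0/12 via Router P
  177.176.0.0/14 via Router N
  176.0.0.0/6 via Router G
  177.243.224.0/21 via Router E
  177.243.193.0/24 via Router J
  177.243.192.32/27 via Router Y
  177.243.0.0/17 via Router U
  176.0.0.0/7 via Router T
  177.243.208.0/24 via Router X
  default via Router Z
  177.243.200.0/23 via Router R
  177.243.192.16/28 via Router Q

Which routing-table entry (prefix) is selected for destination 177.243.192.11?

Entries matching 177.243.192.11:
  0.0.0.0/0 (default, matches everything)
  176.0.0.0/6 (176.0.0.0 - 179.255.255.255)
  176.0.0.0/7 (176.0.0.0 - 177.255.255.255)
  177.240.0.0/12 (177.240.0.0 - 177.255.255.255)
Most specific is 177.240.0.0/12.

177.240.0.0/12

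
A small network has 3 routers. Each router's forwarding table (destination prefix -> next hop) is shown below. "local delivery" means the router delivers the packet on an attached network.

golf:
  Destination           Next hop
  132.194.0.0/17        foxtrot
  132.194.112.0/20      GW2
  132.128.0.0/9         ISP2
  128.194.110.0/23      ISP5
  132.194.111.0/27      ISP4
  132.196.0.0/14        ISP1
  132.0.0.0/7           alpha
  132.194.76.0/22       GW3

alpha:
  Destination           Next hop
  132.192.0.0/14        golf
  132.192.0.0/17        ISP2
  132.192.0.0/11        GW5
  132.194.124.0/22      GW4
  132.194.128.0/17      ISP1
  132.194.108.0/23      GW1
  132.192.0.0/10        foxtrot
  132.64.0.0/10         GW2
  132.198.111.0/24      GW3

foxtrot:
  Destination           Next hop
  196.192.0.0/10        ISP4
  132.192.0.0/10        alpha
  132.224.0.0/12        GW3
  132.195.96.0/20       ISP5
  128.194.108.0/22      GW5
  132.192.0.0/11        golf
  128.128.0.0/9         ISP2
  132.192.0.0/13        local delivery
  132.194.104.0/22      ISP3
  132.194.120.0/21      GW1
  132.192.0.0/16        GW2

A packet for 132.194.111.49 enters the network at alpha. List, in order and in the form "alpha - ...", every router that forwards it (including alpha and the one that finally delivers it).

alpha - golf - foxtrot

At alpha: longest match for 132.194.111.49 is 132.192.0.0/14 -> golf
At golf: longest match for 132.194.111.49 is 132.194.0.0/17 -> foxtrot
At foxtrot: longest match for 132.194.111.49 is 132.192.0.0/13 -> local delivery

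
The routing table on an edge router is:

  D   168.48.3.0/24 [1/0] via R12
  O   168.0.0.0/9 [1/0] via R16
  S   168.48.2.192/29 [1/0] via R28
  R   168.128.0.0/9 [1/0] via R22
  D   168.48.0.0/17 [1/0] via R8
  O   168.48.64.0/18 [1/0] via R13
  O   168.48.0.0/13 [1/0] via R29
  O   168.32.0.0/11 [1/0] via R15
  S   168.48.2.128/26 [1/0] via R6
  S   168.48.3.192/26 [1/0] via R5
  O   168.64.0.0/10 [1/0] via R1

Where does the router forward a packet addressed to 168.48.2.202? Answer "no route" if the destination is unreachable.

R8

Routes whose prefix contains 168.48.2.202:
  168.0.0.0/9 (168.0.0.0 - 168.127.255.255) -> R16
  168.32.0.0/11 (168.32.0.0 - 168.63.255.255) -> R15
  168.48.0.0/13 (168.48.0.0 - 168.55.255.255) -> R29
  168.48.0.0/17 (168.48.0.0 - 168.48.127.255) -> R8
More-specific entries that do NOT match:
  168.48.2.192/29 (168.48.2.192 - 168.48.2.199) does not contain 168.48.2.202
  168.48.2.128/26 (168.48.2.128 - 168.48.2.191) does not contain 168.48.2.202
  168.48.3.192/26 (168.48.3.192 - 168.48.3.255) does not contain 168.48.2.202
  168.48.3.0/24 (168.48.3.0 - 168.48.3.255) does not contain 168.48.2.202
  168.48.64.0/18 (168.48.64.0 - 168.48.127.255) does not contain 168.48.2.202
Longest matching prefix is /17 -> next hop R8.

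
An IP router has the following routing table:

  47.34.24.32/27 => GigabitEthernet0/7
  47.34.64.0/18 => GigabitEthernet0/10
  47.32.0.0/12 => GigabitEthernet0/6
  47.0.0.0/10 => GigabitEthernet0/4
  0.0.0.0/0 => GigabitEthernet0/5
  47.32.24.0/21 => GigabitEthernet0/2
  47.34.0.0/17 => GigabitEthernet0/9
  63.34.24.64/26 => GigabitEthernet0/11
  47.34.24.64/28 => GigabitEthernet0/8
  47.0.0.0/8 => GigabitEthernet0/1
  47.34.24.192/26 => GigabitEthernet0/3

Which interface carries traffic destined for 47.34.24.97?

GigabitEthernet0/9

Routes whose prefix contains 47.34.24.97:
  0.0.0.0/0 (default, matches everything) -> GigabitEthernet0/5
  47.0.0.0/8 (47.0.0.0 - 47.255.255.255) -> GigabitEthernet0/1
  47.0.0.0/10 (47.0.0.0 - 47.63.255.255) -> GigabitEthernet0/4
  47.32.0.0/12 (47.32.0.0 - 47.47.255.255) -> GigabitEthernet0/6
  47.34.0.0/17 (47.34.0.0 - 47.34.127.255) -> GigabitEthernet0/9
More-specific entries that do NOT match:
  47.34.24.64/28 (47.34.24.64 - 47.34.24.79) does not contain 47.34.24.97
  47.34.24.32/27 (47.34.24.32 - 47.34.24.63) does not contain 47.34.24.97
  63.34.24.64/26 (63.34.24.64 - 63.34.24.127) does not contain 47.34.24.97
  47.34.24.192/26 (47.34.24.192 - 47.34.24.255) does not contain 47.34.24.97
  47.32.24.0/21 (47.32.24.0 - 47.32.31.255) does not contain 47.34.24.97
  47.34.64.0/18 (47.34.64.0 - 47.34.127.255) does not contain 47.34.24.97
Longest matching prefix is /17 -> interface GigabitEthernet0/9.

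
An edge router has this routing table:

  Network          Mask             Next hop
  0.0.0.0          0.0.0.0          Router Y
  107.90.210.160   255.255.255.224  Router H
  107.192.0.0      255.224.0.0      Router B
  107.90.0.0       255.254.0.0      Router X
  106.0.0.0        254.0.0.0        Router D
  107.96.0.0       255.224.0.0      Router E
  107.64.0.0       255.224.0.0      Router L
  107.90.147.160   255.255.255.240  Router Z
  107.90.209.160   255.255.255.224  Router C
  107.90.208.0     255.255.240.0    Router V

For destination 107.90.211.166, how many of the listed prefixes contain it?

Prefixes containing 107.90.211.166:
  0.0.0.0/0 (default, matches everything)
  106.0.0.0/7 (106.0.0.0 - 107.255.255.255)
  107.64.0.0/11 (107.64.0.0 - 107.95.255.255)
  107.90.0.0/15 (107.90.0.0 - 107.91.255.255)
  107.90.208.0/20 (107.90.208.0 - 107.90.223.255)
Total matching entries: 5.

5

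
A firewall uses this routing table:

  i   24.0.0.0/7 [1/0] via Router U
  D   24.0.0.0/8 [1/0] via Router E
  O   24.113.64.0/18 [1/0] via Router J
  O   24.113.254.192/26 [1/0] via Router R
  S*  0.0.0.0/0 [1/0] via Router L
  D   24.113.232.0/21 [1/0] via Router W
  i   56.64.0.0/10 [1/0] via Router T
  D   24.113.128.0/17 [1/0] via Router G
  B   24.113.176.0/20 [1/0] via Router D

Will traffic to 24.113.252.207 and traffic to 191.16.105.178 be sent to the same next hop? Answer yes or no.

no

24.113.252.207: longest match 24.113.128.0/17 -> Router G
191.16.105.178: longest match 0.0.0.0/0 -> Router L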